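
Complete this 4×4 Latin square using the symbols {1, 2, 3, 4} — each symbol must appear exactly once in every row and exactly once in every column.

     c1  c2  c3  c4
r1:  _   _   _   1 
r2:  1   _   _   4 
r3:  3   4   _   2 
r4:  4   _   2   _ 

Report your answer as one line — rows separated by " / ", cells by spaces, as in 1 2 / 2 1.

2 3 4 1 / 1 2 3 4 / 3 4 1 2 / 4 1 2 3

(r1,c1): row 1 has {1}; column 1 has {1,3,4}, so it must be 2.
(r1,c2): row 1 has {1,2}; column 2 has {4}, so it must be 3.
(r1,c3): row 1 has {1,2,3}; column 3 has {2}, so it must be 4.
(r2,c2): row 2 has {1,4}; column 2 has {3,4}, so it must be 2.
(r2,c3): row 2 has {1,2,4}; column 3 has {2,4}, so it must be 3.
(r3,c3): row 3 has {2,3,4}; column 3 has {2,3,4}, so it must be 1.
(r4,c2): row 4 has {2,4}; column 2 has {2,3,4}, so it must be 1.
(r4,c4): row 4 has {1,2,4}; column 4 has {1,2,4}, so it must be 3.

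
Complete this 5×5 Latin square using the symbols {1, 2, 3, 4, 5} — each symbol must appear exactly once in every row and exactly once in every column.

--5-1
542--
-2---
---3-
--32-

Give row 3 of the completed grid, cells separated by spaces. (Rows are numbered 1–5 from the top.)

row 1 has {1,5}; column 2 has {2,4} — only 3 is left for (r1,c2).
row 1 has {1,3,5}; column 4 has {2,3} — only 4 is left for (r1,c4).
row 2 has {2,4,5}; column 4 has {2,3,4} — only 1 is left for (r2,c4).
row 2 has {1,2,4,5}; column 5 has {1} — only 3 is left for (r2,c5).
row 3 has {2}; column 4 has {1,2,3,4} — only 5 is left for (r3,c4).
row 3 has {2,5}; column 5 has {1,3} — only 4 is left for (r3,c5).
row 5 has {2,3}; column 5 has {1,3,4} — only 5 is left for (r5,c5).
row 1 has {1,3,4,5}; column 1 has {5} — only 2 is left for (r1,c1).
row 3 has {2,4,5}; column 3 has {2,3,5} — only 1 is left for (r3,c3).
row 4 has {3}; column 3 has {1,2,3,5} — only 4 is left for (r4,c3).
row 4 has {3,4}; column 5 has {1,3,4,5} — only 2 is left for (r4,c5).
row 5 has {2,3,5}; column 2 has {2,3,4} — only 1 is left for (r5,c2).
row 3 has {1,2,4,5}; column 1 has {2,5} — only 3 is left for (r3,c1).

3 2 1 5 4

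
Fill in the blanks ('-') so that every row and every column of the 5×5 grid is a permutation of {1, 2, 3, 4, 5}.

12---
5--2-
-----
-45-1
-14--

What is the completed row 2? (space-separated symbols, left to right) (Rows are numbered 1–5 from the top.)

At row 1, column 3: row 1 has {1,2}; column 3 has {4,5}; that leaves 3.
At row 2, column 2: row 2 has {2,5}; column 2 has {1,2,4}; that leaves 3.
At row 2, column 3: row 2 has {2,3,5}; column 3 has {3,4,5}; that leaves 1.
At row 2, column 5: row 2 has {1,2,3,5}; column 5 has {1}; that leaves 4.

5 3 1 2 4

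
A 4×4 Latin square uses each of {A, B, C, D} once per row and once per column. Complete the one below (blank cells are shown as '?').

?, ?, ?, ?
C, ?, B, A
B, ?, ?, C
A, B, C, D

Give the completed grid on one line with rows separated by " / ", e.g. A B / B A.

D C A B / C D B A / B A D C / A B C D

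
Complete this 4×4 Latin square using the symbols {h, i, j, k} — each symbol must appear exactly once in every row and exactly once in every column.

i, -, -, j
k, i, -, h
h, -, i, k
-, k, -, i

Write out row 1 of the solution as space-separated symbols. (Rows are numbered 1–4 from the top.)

(r1,c2) = h
(r1,c3) = k

i h k j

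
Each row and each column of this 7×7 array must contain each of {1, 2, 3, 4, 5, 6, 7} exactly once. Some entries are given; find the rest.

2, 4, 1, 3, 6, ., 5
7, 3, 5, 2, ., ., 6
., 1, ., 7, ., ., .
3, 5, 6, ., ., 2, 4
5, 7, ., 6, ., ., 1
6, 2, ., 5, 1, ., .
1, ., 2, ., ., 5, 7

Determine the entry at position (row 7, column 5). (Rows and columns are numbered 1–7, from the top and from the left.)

(r1,c6) = 7
(r2,c5) = 4
(r2,c6) = 1
(r3,c1) = 4
(r3,c3) = 3
(r3,c6) = 6
(r3,c7) = 2
(r4,c4) = 1
(r4,c5) = 7
(r5,c3) = 4
(r5,c6) = 3
(r6,c3) = 7
(r6,c6) = 4
(r6,c7) = 3
(r7,c2) = 6
(r7,c4) = 4
(r7,c5) = 3

3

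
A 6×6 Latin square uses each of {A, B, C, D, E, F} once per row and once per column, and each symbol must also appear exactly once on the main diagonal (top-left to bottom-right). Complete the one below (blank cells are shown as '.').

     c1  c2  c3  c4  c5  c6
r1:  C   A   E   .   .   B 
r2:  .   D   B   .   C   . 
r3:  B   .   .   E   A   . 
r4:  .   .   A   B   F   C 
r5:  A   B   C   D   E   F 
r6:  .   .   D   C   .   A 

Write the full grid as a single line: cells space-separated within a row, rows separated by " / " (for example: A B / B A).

C A E F D B / F D B A C E / B C F E A D / D E A B F C / A B C D E F / E F D C B A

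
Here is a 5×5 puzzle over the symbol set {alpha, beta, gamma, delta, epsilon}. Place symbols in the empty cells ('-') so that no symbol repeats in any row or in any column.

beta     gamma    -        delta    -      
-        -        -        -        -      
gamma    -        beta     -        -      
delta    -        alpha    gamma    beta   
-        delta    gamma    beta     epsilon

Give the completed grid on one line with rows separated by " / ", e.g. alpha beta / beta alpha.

beta gamma epsilon delta alpha / epsilon beta delta alpha gamma / gamma alpha beta epsilon delta / delta epsilon alpha gamma beta / alpha delta gamma beta epsilon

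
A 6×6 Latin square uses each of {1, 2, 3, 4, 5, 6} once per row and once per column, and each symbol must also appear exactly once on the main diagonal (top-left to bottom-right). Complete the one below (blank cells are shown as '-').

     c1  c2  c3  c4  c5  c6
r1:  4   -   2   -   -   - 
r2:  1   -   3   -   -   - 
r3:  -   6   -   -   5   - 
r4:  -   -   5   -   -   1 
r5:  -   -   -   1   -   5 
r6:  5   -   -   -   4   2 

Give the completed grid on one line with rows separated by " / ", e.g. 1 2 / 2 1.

(r2,c2) = 5
(r3,c3) = 1
(r6,c3) = 6
(r6,c4) = 3
(r4,c4) = 6
(r5,c3) = 4
(r5,c5) = 3
(r6,c2) = 1
(r1,c2) = 3
(r1,c4) = 5
(r1,c6) = 6
(r2,c6) = 4
(r3,c6) = 3
(r4,c5) = 2
(r5,c2) = 2
(r1,c5) = 1
(r2,c4) = 2
(r2,c5) = 6
(r3,c1) = 2
(r3,c4) = 4
(r4,c1) = 3
(r4,c2) = 4
(r5,c1) = 6

4 3 2 5 1 6 / 1 5 3 2 6 4 / 2 6 1 4 5 3 / 3 4 5 6 2 1 / 6 2 4 1 3 5 / 5 1 6 3 4 2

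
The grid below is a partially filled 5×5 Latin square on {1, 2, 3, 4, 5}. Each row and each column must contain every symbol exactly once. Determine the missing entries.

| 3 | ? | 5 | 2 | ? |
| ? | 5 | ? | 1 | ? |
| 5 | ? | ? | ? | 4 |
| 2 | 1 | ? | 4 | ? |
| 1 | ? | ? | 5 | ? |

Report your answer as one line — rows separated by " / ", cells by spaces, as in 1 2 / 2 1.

3 4 5 2 1 / 4 5 2 1 3 / 5 2 1 3 4 / 2 1 3 4 5 / 1 3 4 5 2

Cell (r1,c2): row 1 has {2,3,5}; column 2 has {1,5} → 4.
Cell (r1,c5): row 1 has {2,3,4,5}; column 5 has {4} → 1.
Cell (r2,c1): row 2 has {1,5}; column 1 has {1,2,3,5} → 4.
Cell (r3,c4): row 3 has {4,5}; column 4 has {1,2,4,5} → 3.
Cell (r4,c3): row 4 has {1,2,4}; column 3 has {5} → 3.
Cell (r4,c5): row 4 has {1,2,3,4}; column 5 has {1,4} → 5.
Cell (r2,c3): row 2 has {1,4,5}; column 3 has {3,5} → 2.
Cell (r2,c5): row 2 has {1,2,4,5}; column 5 has {1,4,5} → 3.
Cell (r3,c2): row 3 has {3,4,5}; column 2 has {1,4,5} → 2.
Cell (r3,c3): row 3 has {2,3,4,5}; column 3 has {2,3,5} → 1.
Cell (r5,c2): row 5 has {1,5}; column 2 has {1,2,4,5} → 3.
Cell (r5,c3): row 5 has {1,3,5}; column 3 has {1,2,3,5} → 4.
Cell (r5,c5): row 5 has {1,3,4,5}; column 5 has {1,3,4,5} → 2.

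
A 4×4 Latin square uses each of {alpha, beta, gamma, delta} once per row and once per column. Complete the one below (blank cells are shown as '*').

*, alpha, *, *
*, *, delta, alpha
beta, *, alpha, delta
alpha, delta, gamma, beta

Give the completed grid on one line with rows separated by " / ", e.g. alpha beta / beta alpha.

delta alpha beta gamma / gamma beta delta alpha / beta gamma alpha delta / alpha delta gamma beta

At row 1, column 3: row 1 has {alpha}; column 3 has {alpha,gamma,delta}; that leaves beta.
At row 1, column 4: row 1 has {alpha,beta}; column 4 has {alpha,beta,delta}; that leaves gamma.
At row 2, column 1: row 2 has {alpha,delta}; column 1 has {alpha,beta}; that leaves gamma.
At row 2, column 2: row 2 has {alpha,gamma,delta}; column 2 has {alpha,delta}; that leaves beta.
At row 3, column 2: row 3 has {alpha,beta,delta}; column 2 has {alpha,beta,delta}; that leaves gamma.
At row 1, column 1: row 1 has {alpha,beta,gamma}; column 1 has {alpha,beta,gamma}; that leaves delta.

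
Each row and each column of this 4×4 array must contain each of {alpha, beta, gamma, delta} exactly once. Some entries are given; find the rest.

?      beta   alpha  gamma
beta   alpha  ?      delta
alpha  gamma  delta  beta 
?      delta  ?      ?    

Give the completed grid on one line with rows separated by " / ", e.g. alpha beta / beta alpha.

delta beta alpha gamma / beta alpha gamma delta / alpha gamma delta beta / gamma delta beta alpha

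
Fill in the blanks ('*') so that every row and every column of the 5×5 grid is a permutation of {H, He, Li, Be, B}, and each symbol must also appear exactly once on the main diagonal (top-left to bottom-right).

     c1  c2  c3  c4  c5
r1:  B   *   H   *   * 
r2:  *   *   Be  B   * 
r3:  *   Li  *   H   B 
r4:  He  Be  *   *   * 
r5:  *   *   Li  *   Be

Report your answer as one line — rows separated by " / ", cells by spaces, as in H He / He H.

B He H Be Li / Li H Be B He / Be Li He H B / He Be B Li H / H B Li He Be

(r1,c2) = He
(r1,c5) = Li
(r2,c2) = H
(r2,c5) = He
(r3,c1) = Be
(r3,c3) = He
(r4,c3) = B
(r4,c4) = Li
(r4,c5) = H
(r5,c1) = H
(r5,c2) = B
(r5,c4) = He
(r1,c4) = Be
(r2,c1) = Li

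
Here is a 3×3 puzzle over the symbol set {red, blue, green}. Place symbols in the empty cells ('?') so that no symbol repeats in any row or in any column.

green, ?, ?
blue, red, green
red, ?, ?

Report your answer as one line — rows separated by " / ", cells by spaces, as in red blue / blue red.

green blue red / blue red green / red green blue

row 1 has {green}; column 2 has {red} — only blue is left for (r1,c2).
row 1 has {blue,green}; column 3 has {green} — only red is left for (r1,c3).
row 3 has {red}; column 2 has {red,blue} — only green is left for (r3,c2).
row 3 has {red,green}; column 3 has {red,green} — only blue is left for (r3,c3).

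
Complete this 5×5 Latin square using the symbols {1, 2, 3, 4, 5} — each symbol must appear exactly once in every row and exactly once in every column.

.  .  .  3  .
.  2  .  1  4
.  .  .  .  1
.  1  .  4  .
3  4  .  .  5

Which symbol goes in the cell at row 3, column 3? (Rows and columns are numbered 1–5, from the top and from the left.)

2

At row 1, column 2: row 1 has {3}; column 2 has {1,2,4}; that leaves 5.
At row 1, column 5: row 1 has {3,5}; column 5 has {1,4,5}; that leaves 2.
At row 2, column 1: row 2 has {1,2,4}; column 1 has {3}; that leaves 5.
At row 2, column 3: row 2 has {1,2,4,5}; column 3 is empty so far; that leaves 3.
At row 3, column 2: row 3 has {1}; column 2 has {1,2,4,5}; that leaves 3.
At row 4, column 1: row 4 has {1,4}; column 1 has {3,5}; that leaves 2.
At row 4, column 3: row 4 has {1,2,4}; column 3 has {3}; that leaves 5.
At row 4, column 5: row 4 has {1,2,4,5}; column 5 has {1,2,4,5}; that leaves 3.
At row 5, column 4: row 5 has {3,4,5}; column 4 has {1,3,4}; that leaves 2.
At row 3, column 1: row 3 has {1,3}; column 1 has {2,3,5}; that leaves 4.
At row 3, column 3: row 3 has {1,3,4}; column 3 has {3,5}; that leaves 2.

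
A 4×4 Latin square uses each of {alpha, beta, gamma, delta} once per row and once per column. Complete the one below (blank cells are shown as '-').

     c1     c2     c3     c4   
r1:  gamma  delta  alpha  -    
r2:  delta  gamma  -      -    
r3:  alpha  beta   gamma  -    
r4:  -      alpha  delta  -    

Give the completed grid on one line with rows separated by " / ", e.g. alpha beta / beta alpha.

gamma delta alpha beta / delta gamma beta alpha / alpha beta gamma delta / beta alpha delta gamma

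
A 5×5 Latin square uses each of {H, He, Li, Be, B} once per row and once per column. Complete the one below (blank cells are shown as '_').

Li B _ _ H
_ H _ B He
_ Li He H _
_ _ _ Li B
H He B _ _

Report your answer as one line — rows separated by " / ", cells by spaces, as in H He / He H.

Li B Be He H / Be H Li B He / B Li He H Be / He Be H Li B / H He B Be Li

row 1 has {H,Li,B}; column 3 has {He,B} — only Be is left for (r1,c3).
row 1 has {H,Li,Be,B}; column 4 has {H,Li,B} — only He is left for (r1,c4).
row 2 has {H,He,B}; column 1 has {H,Li} — only Be is left for (r2,c1).
row 2 has {H,He,Be,B}; column 3 has {He,Be,B} — only Li is left for (r2,c3).
row 3 has {H,He,Li}; column 1 has {H,Li,Be} — only B is left for (r3,c1).
row 3 has {H,He,Li,B}; column 5 has {H,He,B} — only Be is left for (r3,c5).
row 4 has {Li,B}; column 1 has {H,Li,Be,B} — only He is left for (r4,c1).
row 4 has {He,Li,B}; column 2 has {H,He,Li,B} — only Be is left for (r4,c2).
row 4 has {He,Li,Be,B}; column 3 has {He,Li,Be,B} — only H is left for (r4,c3).
row 5 has {H,He,B}; column 4 has {H,He,Li,B} — only Be is left for (r5,c4).
row 5 has {H,He,Be,B}; column 5 has {H,He,Be,B} — only Li is left for (r5,c5).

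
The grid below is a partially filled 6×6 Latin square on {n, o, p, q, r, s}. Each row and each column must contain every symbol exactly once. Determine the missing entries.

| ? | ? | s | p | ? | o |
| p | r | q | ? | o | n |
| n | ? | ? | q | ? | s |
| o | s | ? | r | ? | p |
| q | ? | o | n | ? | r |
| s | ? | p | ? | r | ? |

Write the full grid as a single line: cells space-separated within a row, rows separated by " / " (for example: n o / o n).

(r1,c1): row 1 has {o,p,s}; column 1 has {n,o,p,q,s}, so it must be r.
(r2,c4): row 2 has {n,o,p,q,r}; column 4 has {n,p,q,r}, so it must be s.
(r3,c3): row 3 has {n,q,s}; column 3 has {o,p,q,s}, so it must be r.
(r3,c5): row 3 has {n,q,r,s}; column 5 has {o,r}, so it must be p.
(r4,c3): row 4 has {o,p,r,s}; column 3 has {o,p,q,r,s}, so it must be n.
(r4,c5): row 4 has {n,o,p,r,s}; column 5 has {o,p,r}, so it must be q.
(r5,c2): row 5 has {n,o,q,r}; column 2 has {r,s}, so it must be p.
(r5,c5): row 5 has {n,o,p,q,r}; column 5 has {o,p,q,r}, so it must be s.
(r6,c4): row 6 has {p,r,s}; column 4 has {n,p,q,r,s}, so it must be o.
(r6,c6): row 6 has {o,p,r,s}; column 6 has {n,o,p,r,s}, so it must be q.
(r1,c5): row 1 has {o,p,r,s}; column 5 has {o,p,q,r,s}, so it must be n.
(r3,c2): row 3 has {n,p,q,r,s}; column 2 has {p,r,s}, so it must be o.
(r6,c2): row 6 has {o,p,q,r,s}; column 2 has {o,p,r,s}, so it must be n.
(r1,c2): row 1 has {n,o,p,r,s}; column 2 has {n,o,p,r,s}, so it must be q.

r q s p n o / p r q s o n / n o r q p s / o s n r q p / q p o n s r / s n p o r q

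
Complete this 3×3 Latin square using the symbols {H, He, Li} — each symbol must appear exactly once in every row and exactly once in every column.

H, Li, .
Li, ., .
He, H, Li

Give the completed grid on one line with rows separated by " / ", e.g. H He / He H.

H Li He / Li He H / He H Li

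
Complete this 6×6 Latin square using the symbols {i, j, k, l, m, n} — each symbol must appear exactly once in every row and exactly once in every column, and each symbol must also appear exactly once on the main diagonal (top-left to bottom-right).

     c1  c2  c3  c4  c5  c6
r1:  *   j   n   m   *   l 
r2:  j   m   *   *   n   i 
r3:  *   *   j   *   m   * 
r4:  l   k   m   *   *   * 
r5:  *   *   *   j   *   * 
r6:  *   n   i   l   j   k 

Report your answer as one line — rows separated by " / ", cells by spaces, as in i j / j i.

(r1,c1) = i
(r1,c5) = k
(r2,c4) = k
(r3,c6) = n
(r4,c4) = n
(r4,c5) = i
(r4,c6) = j
(r5,c5) = l
(r5,c6) = m
(r6,c1) = m
(r2,c3) = l
(r3,c1) = k
(r3,c4) = i
(r5,c1) = n
(r5,c2) = i
(r5,c3) = k
(r3,c2) = l

i j n m k l / j m l k n i / k l j i m n / l k m n i j / n i k j l m / m n i l j k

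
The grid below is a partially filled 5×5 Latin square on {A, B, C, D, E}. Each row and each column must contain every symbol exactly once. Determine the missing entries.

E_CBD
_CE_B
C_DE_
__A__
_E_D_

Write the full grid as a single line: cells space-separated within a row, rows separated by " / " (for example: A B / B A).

E A C B D / D C E A B / C B D E A / B D A C E / A E B D C

(r1,c2) = A
(r2,c4) = A
(r3,c2) = B
(r3,c5) = A
(r4,c2) = D
(r4,c4) = C
(r4,c5) = E
(r5,c3) = B
(r5,c5) = C
(r2,c1) = D
(r4,c1) = B
(r5,c1) = A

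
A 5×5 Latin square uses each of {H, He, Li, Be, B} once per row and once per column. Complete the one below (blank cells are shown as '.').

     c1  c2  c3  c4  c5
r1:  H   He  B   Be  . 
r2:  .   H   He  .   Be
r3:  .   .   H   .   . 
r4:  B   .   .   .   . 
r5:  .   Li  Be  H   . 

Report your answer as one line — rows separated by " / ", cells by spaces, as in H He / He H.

H He B Be Li / Li H He B Be / Be B H Li He / B Be Li He H / He Li Be H B

Cell (r1,c5): row 1 has {H,He,Be,B}; column 5 has {Be} → Li.
Cell (r2,c1): row 2 has {H,He,Be}; column 1 has {H,B} → Li.
Cell (r2,c4): row 2 has {H,He,Li,Be}; column 4 has {H,Be} → B.
Cell (r4,c2): row 4 has {B}; column 2 has {H,He,Li} → Be.
Cell (r4,c3): row 4 has {Be,B}; column 3 has {H,He,Be,B} → Li.
Cell (r4,c4): row 4 has {Li,Be,B}; column 4 has {H,Be,B} → He.
Cell (r4,c5): row 4 has {He,Li,Be,B}; column 5 has {Li,Be} → H.
Cell (r5,c1): row 5 has {H,Li,Be}; column 1 has {H,Li,B} → He.
Cell (r5,c5): row 5 has {H,He,Li,Be}; column 5 has {H,Li,Be} → B.
Cell (r3,c1): row 3 has {H}; column 1 has {H,He,Li,B} → Be.
Cell (r3,c2): row 3 has {H,Be}; column 2 has {H,He,Li,Be} → B.
Cell (r3,c4): row 3 has {H,Be,B}; column 4 has {H,He,Be,B} → Li.
Cell (r3,c5): row 3 has {H,Li,Be,B}; column 5 has {H,Li,Be,B} → He.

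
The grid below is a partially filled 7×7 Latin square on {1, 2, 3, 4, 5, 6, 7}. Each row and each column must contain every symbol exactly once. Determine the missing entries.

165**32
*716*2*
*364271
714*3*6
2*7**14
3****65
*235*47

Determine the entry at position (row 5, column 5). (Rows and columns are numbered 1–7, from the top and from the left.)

6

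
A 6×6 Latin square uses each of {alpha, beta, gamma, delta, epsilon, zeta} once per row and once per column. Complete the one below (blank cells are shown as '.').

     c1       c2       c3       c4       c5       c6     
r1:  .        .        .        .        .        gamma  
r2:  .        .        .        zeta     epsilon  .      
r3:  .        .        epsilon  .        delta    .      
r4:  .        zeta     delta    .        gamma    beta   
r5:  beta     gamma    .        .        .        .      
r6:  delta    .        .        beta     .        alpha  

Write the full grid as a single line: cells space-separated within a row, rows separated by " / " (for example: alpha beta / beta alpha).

zeta delta alpha epsilon beta gamma / gamma alpha beta zeta epsilon delta / alpha beta epsilon gamma delta zeta / epsilon zeta delta alpha gamma beta / beta gamma zeta delta alpha epsilon / delta epsilon gamma beta zeta alpha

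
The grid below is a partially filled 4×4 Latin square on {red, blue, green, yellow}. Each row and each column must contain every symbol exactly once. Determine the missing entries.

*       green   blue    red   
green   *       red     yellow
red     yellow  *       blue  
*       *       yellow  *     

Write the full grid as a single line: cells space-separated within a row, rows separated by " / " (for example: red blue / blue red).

yellow green blue red / green blue red yellow / red yellow green blue / blue red yellow green

row 1 has {red,blue,green}; column 1 has {red,green} — only yellow is left for (r1,c1).
row 2 has {red,green,yellow}; column 2 has {green,yellow} — only blue is left for (r2,c2).
row 3 has {red,blue,yellow}; column 3 has {red,blue,yellow} — only green is left for (r3,c3).
row 4 has {yellow}; column 1 has {red,green,yellow} — only blue is left for (r4,c1).
row 4 has {blue,yellow}; column 2 has {blue,green,yellow} — only red is left for (r4,c2).
row 4 has {red,blue,yellow}; column 4 has {red,blue,yellow} — only green is left for (r4,c4).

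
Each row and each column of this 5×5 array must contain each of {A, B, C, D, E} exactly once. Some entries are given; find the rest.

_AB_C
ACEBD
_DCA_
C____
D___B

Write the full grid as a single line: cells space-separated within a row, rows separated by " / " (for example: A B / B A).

E A B D C / A C E B D / B D C A E / C B D E A / D E A C B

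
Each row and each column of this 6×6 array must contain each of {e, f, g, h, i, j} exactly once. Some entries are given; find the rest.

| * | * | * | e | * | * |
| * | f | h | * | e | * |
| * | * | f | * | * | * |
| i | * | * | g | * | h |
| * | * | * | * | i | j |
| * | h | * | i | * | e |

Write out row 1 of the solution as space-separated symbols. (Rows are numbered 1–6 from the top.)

j g i e h f

(r2,c4): row 2 has {e,f,h}; column 4 has {e,g,i}, so it must be j.
(r3,c4): row 3 has {f}; column 4 has {e,g,i,j}, so it must be h.
(r5,c4): row 5 has {i,j}; column 4 has {e,g,h,i,j}, so it must be f.
(r2,c1): row 2 has {e,f,h,j}; column 1 has {i}, so it must be g.
(r2,c6): row 2 has {e,f,g,h,j}; column 6 has {e,h,j}, so it must be i.
(r3,c6): row 3 has {f,h}; column 6 has {e,h,i,j}, so it must be g.
(r1,c6): row 1 has {e}; column 6 has {e,g,h,i,j}, so it must be f.
(r3,c5): row 3 has {f,g,h}; column 5 has {e,i}, so it must be j.
(r4,c5): row 4 has {g,h,i}; column 5 has {e,i,j}, so it must be f.
(r6,c5): row 6 has {e,h,i}; column 5 has {e,f,i,j}, so it must be g.
(r1,c5): row 1 has {e,f}; column 5 has {e,f,g,i,j}, so it must be h.
(r3,c1): row 3 has {f,g,h,j}; column 1 has {g,i}, so it must be e.
(r3,c2): row 3 has {e,f,g,h,j}; column 2 has {f,h}, so it must be i.
(r5,c1): row 5 has {f,i,j}; column 1 has {e,g,i}, so it must be h.
(r6,c3): row 6 has {e,g,h,i}; column 3 has {f,h}, so it must be j.
(r1,c1): row 1 has {e,f,h}; column 1 has {e,g,h,i}, so it must be j.
(r1,c2): row 1 has {e,f,h,j}; column 2 has {f,h,i}, so it must be g.
(r1,c3): row 1 has {e,f,g,h,j}; column 3 has {f,h,j}, so it must be i.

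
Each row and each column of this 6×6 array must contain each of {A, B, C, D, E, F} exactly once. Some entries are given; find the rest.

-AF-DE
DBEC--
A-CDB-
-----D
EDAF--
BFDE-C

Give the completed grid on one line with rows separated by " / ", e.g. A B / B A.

C A F B D E / D B E C F A / A E C D B F / F C B A E D / E D A F C B / B F D E A C

(r1,c1) = C
(r1,c4) = B
(r3,c2) = E
(r3,c6) = F
(r4,c1) = F
(r4,c2) = C
(r4,c3) = B
(r4,c4) = A
(r4,c5) = E
(r5,c5) = C
(r5,c6) = B
(r6,c5) = A
(r2,c5) = F
(r2,c6) = A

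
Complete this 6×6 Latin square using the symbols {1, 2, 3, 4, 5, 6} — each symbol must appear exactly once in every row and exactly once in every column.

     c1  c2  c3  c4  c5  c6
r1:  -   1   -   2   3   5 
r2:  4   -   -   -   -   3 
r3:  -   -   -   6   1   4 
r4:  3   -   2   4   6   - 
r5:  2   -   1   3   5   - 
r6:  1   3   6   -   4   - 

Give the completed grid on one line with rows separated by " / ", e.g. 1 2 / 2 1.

(r1,c1) = 6
(r1,c3) = 4
(r2,c3) = 5
(r2,c4) = 1
(r2,c5) = 2
(r3,c1) = 5
(r3,c2) = 2
(r3,c3) = 3
(r4,c2) = 5
(r4,c6) = 1
(r5,c6) = 6
(r6,c4) = 5
(r6,c6) = 2
(r2,c2) = 6
(r5,c2) = 4

6 1 4 2 3 5 / 4 6 5 1 2 3 / 5 2 3 6 1 4 / 3 5 2 4 6 1 / 2 4 1 3 5 6 / 1 3 6 5 4 2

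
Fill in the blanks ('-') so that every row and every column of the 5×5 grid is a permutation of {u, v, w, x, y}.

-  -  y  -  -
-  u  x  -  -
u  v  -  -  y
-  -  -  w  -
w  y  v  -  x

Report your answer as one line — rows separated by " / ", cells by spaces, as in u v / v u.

x w y v u / v u x y w / u v w x y / y x u w v / w y v u x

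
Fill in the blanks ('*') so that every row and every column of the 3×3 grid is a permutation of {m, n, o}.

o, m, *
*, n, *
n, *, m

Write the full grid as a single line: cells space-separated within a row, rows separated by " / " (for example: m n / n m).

(r1,c3) = n
(r2,c1) = m
(r2,c3) = o
(r3,c2) = o

o m n / m n o / n o m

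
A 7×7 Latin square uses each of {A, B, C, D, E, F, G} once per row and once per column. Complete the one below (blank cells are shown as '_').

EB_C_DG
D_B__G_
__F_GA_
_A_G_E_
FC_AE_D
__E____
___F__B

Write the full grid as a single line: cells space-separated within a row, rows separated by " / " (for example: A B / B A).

(r1,c3) = A
(r1,c5) = F
(r2,c4) = E
(r5,c3) = G
(r5,c6) = B
(r7,c6) = C
(r2,c2) = F
(r6,c6) = F
(r7,c3) = D
(r7,c5) = A
(r2,c5) = C
(r2,c7) = A
(r4,c3) = C
(r4,c7) = F
(r6,c7) = C
(r7,c1) = G
(r7,c2) = E
(r3,c2) = D
(r3,c4) = B
(r3,c7) = E
(r4,c1) = B
(r4,c5) = D
(r6,c1) = A
(r6,c2) = G
(r6,c4) = D
(r6,c5) = B
(r3,c1) = C

E B A C F D G / D F B E C G A / C D F B G A E / B A C G D E F / F C G A E B D / A G E D B F C / G E D F A C B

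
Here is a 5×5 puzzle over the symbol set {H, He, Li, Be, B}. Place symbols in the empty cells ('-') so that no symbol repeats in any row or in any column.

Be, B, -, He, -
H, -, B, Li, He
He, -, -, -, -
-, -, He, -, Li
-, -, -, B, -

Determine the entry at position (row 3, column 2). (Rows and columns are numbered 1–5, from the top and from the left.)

At row 1, column 5: row 1 has {He,Be,B}; column 5 has {He,Li}; that leaves H.
At row 2, column 2: row 2 has {H,He,Li,B}; column 2 has {B}; that leaves Be.
At row 4, column 1: row 4 has {He,Li}; column 1 has {H,He,Be}; that leaves B.
At row 4, column 2: row 4 has {He,Li,B}; column 2 has {Be,B}; that leaves H.
At row 4, column 4: row 4 has {H,He,Li,B}; column 4 has {He,Li,B}; that leaves Be.
At row 5, column 1: row 5 has {B}; column 1 has {H,He,Be,B}; that leaves Li.
At row 5, column 2: row 5 has {Li,B}; column 2 has {H,Be,B}; that leaves He.
At row 5, column 5: row 5 has {He,Li,B}; column 5 has {H,He,Li}; that leaves Be.
At row 1, column 3: row 1 has {H,He,Be,B}; column 3 has {He,B}; that leaves Li.
At row 3, column 2: row 3 has {He}; column 2 has {H,He,Be,B}; that leaves Li.

Li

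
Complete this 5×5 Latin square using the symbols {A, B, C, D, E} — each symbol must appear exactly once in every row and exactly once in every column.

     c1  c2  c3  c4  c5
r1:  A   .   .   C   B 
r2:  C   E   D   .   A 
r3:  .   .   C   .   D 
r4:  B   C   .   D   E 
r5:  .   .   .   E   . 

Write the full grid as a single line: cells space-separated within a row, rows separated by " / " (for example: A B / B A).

A D E C B / C E D B A / E B C A D / B C A D E / D A B E C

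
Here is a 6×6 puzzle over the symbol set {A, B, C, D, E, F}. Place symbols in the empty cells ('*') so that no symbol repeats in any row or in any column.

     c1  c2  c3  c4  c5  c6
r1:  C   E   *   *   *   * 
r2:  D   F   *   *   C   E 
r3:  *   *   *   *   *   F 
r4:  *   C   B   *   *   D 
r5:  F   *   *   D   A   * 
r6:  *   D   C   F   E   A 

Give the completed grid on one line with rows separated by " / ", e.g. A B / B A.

At row 1, column 6: row 1 has {C,E}; column 6 has {A,D,E,F}; that leaves B.
At row 2, column 3: row 2 has {C,D,E,F}; column 3 has {B,C}; that leaves A.
At row 2, column 4: row 2 has {A,C,D,E,F}; column 4 has {D,F}; that leaves B.
At row 4, column 5: row 4 has {B,C,D}; column 5 has {A,C,E}; that leaves F.
At row 5, column 2: row 5 has {A,D,F}; column 2 has {C,D,E,F}; that leaves B.
At row 5, column 3: row 5 has {A,B,D,F}; column 3 has {A,B,C}; that leaves E.
At row 5, column 6: row 5 has {A,B,D,E,F}; column 6 has {A,B,D,E,F}; that leaves C.
At row 6, column 1: row 6 has {A,C,D,E,F}; column 1 has {C,D,F}; that leaves B.
At row 1, column 4: row 1 has {B,C,E}; column 4 has {B,D,F}; that leaves A.
At row 1, column 5: row 1 has {A,B,C,E}; column 5 has {A,C,E,F}; that leaves D.
At row 3, column 2: row 3 has {F}; column 2 has {B,C,D,E,F}; that leaves A.
At row 3, column 3: row 3 has {A,F}; column 3 has {A,B,C,E}; that leaves D.
At row 3, column 5: row 3 has {A,D,F}; column 5 has {A,C,D,E,F}; that leaves B.
At row 4, column 4: row 4 has {B,C,D,F}; column 4 has {A,B,D,F}; that leaves E.
At row 1, column 3: row 1 has {A,B,C,D,E}; column 3 has {A,B,C,D,E}; that leaves F.
At row 3, column 1: row 3 has {A,B,D,F}; column 1 has {B,C,D,F}; that leaves E.
At row 3, column 4: row 3 has {A,B,D,E,F}; column 4 has {A,B,D,E,F}; that leaves C.
At row 4, column 1: row 4 has {B,C,D,E,F}; column 1 has {B,C,D,E,F}; that leaves A.

C E F A D B / D F A B C E / E A D C B F / A C B E F D / F B E D A C / B D C F E A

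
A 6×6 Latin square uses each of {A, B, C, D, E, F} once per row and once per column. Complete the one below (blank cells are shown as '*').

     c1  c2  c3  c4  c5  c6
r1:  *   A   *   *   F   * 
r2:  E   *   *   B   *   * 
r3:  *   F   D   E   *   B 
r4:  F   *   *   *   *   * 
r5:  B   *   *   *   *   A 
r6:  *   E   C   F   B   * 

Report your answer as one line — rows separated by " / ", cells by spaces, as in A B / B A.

D A B C F E / E D A B C F / C F D E A B / F B E A D C / B C F D E A / A E C F B D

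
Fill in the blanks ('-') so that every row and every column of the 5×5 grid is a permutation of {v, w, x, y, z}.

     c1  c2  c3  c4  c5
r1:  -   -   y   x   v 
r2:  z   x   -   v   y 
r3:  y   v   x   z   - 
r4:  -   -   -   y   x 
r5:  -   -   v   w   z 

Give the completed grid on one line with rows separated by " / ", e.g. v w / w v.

w z y x v / z x w v y / y v x z w / v w z y x / x y v w z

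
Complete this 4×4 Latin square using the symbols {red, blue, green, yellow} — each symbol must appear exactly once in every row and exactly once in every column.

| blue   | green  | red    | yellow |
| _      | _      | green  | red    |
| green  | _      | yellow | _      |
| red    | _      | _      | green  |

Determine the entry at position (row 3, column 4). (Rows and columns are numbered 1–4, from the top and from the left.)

blue

At row 2, column 1: row 2 has {red,green}; column 1 has {red,blue,green}; that leaves yellow.
At row 2, column 2: row 2 has {red,green,yellow}; column 2 has {green}; that leaves blue.
At row 3, column 2: row 3 has {green,yellow}; column 2 has {blue,green}; that leaves red.
At row 3, column 4: row 3 has {red,green,yellow}; column 4 has {red,green,yellow}; that leaves blue.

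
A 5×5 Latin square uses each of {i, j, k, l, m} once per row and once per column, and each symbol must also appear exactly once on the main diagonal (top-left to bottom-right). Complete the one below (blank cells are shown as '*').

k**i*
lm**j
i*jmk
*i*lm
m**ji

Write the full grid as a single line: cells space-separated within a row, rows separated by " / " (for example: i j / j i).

Cell (r1,c5): row 1 has {i,k}; column 5 has {i,j,k,m} → l.
Cell (r2,c4): row 2 has {j,l,m}; column 4 has {i,j,l,m} → k.
Cell (r3,c2): row 3 has {i,j,k,m}; column 2 has {i,m} → l.
Cell (r4,c1): row 4 has {i,l,m}; column 1 has {i,k,l,m} → j.
Cell (r4,c3): row 4 has {i,j,l,m}; column 3 has {j} → k.
Cell (r5,c2): row 5 has {i,j,m}; column 2 has {i,l,m} → k.
Cell (r5,c3): row 5 has {i,j,k,m}; column 3 has {j,k} → l.
Cell (r1,c2): row 1 has {i,k,l}; column 2 has {i,k,l,m} → j.
Cell (r1,c3): row 1 has {i,j,k,l}; column 3 has {j,k,l} → m.
Cell (r2,c3): row 2 has {j,k,l,m}; column 3 has {j,k,l,m} → i.

k j m i l / l m i k j / i l j m k / j i k l m / m k l j i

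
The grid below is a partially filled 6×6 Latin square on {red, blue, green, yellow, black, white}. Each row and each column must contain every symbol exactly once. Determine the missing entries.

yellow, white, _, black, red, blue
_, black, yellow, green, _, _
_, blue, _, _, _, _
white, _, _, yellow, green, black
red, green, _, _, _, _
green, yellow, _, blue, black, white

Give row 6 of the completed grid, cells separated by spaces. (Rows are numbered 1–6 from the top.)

green yellow red blue black white

(r1,c3) = green
(r2,c1) = blue
(r2,c5) = white
(r2,c6) = red
(r3,c1) = black
(r3,c5) = yellow
(r3,c6) = green
(r4,c2) = red
(r4,c3) = blue
(r5,c4) = white
(r5,c5) = blue
(r5,c6) = yellow
(r6,c3) = red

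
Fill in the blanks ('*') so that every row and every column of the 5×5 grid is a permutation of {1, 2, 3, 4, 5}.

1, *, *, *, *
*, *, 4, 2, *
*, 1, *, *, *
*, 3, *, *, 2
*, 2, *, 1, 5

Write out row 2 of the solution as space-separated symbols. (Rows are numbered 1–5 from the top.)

Cell (r2,c2): row 2 has {2,4}; column 2 has {1,2,3} → 5.
Cell (r5,c3): row 5 has {1,2,5}; column 3 has {4} → 3.
Cell (r1,c2): row 1 has {1}; column 2 has {1,2,3,5} → 4.
Cell (r1,c5): row 1 has {1,4}; column 5 has {2,5} → 3.
Cell (r2,c1): row 2 has {2,4,5}; column 1 has {1} → 3.
Cell (r2,c5): row 2 has {2,3,4,5}; column 5 has {2,3,5} → 1.

3 5 4 2 1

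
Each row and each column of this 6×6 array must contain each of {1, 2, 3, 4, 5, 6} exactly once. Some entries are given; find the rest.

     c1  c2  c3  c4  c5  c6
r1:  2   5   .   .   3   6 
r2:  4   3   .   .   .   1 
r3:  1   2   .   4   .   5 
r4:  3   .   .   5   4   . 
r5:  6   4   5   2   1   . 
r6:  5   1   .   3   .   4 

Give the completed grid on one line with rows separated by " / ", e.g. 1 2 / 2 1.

2 5 4 1 3 6 / 4 3 2 6 5 1 / 1 2 3 4 6 5 / 3 6 1 5 4 2 / 6 4 5 2 1 3 / 5 1 6 3 2 4

(r1,c4): row 1 has {2,3,5,6}; column 4 has {2,3,4,5}, so it must be 1.
(r2,c4): row 2 has {1,3,4}; column 4 has {1,2,3,4,5}, so it must be 6.
(r3,c5): row 3 has {1,2,4,5}; column 5 has {1,3,4}, so it must be 6.
(r4,c2): row 4 has {3,4,5}; column 2 has {1,2,3,4,5}, so it must be 6.
(r4,c6): row 4 has {3,4,5,6}; column 6 has {1,4,5,6}, so it must be 2.
(r5,c6): row 5 has {1,2,4,5,6}; column 6 has {1,2,4,5,6}, so it must be 3.
(r6,c5): row 6 has {1,3,4,5}; column 5 has {1,3,4,6}, so it must be 2.
(r1,c3): row 1 has {1,2,3,5,6}; column 3 has {5}, so it must be 4.
(r2,c3): row 2 has {1,3,4,6}; column 3 has {4,5}, so it must be 2.
(r2,c5): row 2 has {1,2,3,4,6}; column 5 has {1,2,3,4,6}, so it must be 5.
(r3,c3): row 3 has {1,2,4,5,6}; column 3 has {2,4,5}, so it must be 3.
(r4,c3): row 4 has {2,3,4,5,6}; column 3 has {2,3,4,5}, so it must be 1.
(r6,c3): row 6 has {1,2,3,4,5}; column 3 has {1,2,3,4,5}, so it must be 6.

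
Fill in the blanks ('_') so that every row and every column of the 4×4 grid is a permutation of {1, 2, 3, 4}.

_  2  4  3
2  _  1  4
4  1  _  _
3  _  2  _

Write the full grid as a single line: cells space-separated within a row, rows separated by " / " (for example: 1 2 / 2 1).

row 1 has {2,3,4}; column 1 has {2,3,4} — only 1 is left for (r1,c1).
row 2 has {1,2,4}; column 2 has {1,2} — only 3 is left for (r2,c2).
row 3 has {1,4}; column 3 has {1,2,4} — only 3 is left for (r3,c3).
row 3 has {1,3,4}; column 4 has {3,4} — only 2 is left for (r3,c4).
row 4 has {2,3}; column 2 has {1,2,3} — only 4 is left for (r4,c2).
row 4 has {2,3,4}; column 4 has {2,3,4} — only 1 is left for (r4,c4).

1 2 4 3 / 2 3 1 4 / 4 1 3 2 / 3 4 2 1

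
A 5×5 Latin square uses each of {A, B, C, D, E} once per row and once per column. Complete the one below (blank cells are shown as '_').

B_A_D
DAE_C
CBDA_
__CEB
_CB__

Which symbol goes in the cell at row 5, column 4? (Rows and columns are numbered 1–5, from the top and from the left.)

D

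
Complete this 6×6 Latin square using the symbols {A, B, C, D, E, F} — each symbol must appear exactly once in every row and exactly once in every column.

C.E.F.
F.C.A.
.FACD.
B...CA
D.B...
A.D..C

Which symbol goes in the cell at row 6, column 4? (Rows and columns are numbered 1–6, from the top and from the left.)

(r3,c1) = E
(r3,c6) = B
(r4,c3) = F
(r5,c5) = E
(r5,c6) = F
(r6,c5) = B
(r1,c6) = D
(r2,c6) = E
(r5,c4) = A
(r6,c2) = E
(r6,c4) = F

F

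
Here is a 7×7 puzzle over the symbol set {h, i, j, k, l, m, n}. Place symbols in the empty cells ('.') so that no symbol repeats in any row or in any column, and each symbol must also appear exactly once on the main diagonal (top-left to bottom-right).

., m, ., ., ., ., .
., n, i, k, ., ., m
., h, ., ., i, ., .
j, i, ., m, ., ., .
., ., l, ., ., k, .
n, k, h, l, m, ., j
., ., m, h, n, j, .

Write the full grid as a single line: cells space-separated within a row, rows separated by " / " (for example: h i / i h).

l m n j k h i / h n i k j l m / k h j n i m l / j i k m l n h / m j l i h k n / n k h l m i j / i l m h n j k

At row 5, column 2: row 5 has {k,l}; column 2 has {h,i,k,m,n}; that leaves j.
At row 5, column 5: row 5 has {j,k,l}; column 5 has {i,m,n}; the diagonal has {m,n}; that leaves h.
At row 6, column 6: row 6 has {h,j,k,l,m,n}; column 6 has {j,k}; the diagonal has {h,m,n}; that leaves i.
At row 7, column 2: row 7 has {h,j,m,n}; column 2 has {h,i,j,k,m,n}; that leaves l.
At row 7, column 7: row 7 has {h,j,l,m,n}; column 7 has {j,m}; the diagonal has {h,i,m,n}; that leaves k.
At row 1, column 1: row 1 has {m}; column 1 has {j,n}; the diagonal has {h,i,k,m,n}; that leaves l.
At row 2, column 1: row 2 has {i,k,m,n}; column 1 has {j,l,n}; that leaves h.
At row 2, column 6: row 2 has {h,i,k,m,n}; column 6 has {i,j,k}; that leaves l.
At row 3, column 3: row 3 has {h,i}; column 3 has {h,i,l,m}; the diagonal has {h,i,k,l,m,n}; that leaves j.
At row 3, column 4: row 3 has {h,i,j}; column 4 has {h,k,l,m}; that leaves n.
At row 3, column 6: row 3 has {h,i,j,n}; column 6 has {i,j,k,l}; that leaves m.
At row 3, column 7: row 3 has {h,i,j,m,n}; column 7 has {j,k,m}; that leaves l.
At row 5, column 4: row 5 has {h,j,k,l}; column 4 has {h,k,l,m,n}; that leaves i.
At row 5, column 7: row 5 has {h,i,j,k,l}; column 7 has {j,k,l,m}; that leaves n.
At row 7, column 1: row 7 has {h,j,k,l,m,n}; column 1 has {h,j,l,n}; that leaves i.
At row 1, column 4: row 1 has {l,m}; column 4 has {h,i,k,l,m,n}; that leaves j.
At row 1, column 5: row 1 has {j,l,m}; column 5 has {h,i,m,n}; that leaves k.
At row 2, column 5: row 2 has {h,i,k,l,m,n}; column 5 has {h,i,k,m,n}; that leaves j.
At row 3, column 1: row 3 has {h,i,j,l,m,n}; column 1 has {h,i,j,l,n}; that leaves k.
At row 4, column 5: row 4 has {i,j,m}; column 5 has {h,i,j,k,m,n}; that leaves l.
At row 4, column 7: row 4 has {i,j,l,m}; column 7 has {j,k,l,m,n}; that leaves h.
At row 5, column 1: row 5 has {h,i,j,k,l,n}; column 1 has {h,i,j,k,l,n}; that leaves m.
At row 1, column 3: row 1 has {j,k,l,m}; column 3 has {h,i,j,l,m}; that leaves n.
At row 1, column 6: row 1 has {j,k,l,m,n}; column 6 has {i,j,k,l,m}; that leaves h.
At row 1, column 7: row 1 has {h,j,k,l,m,n}; column 7 has {h,j,k,l,m,n}; that leaves i.
At row 4, column 3: row 4 has {h,i,j,l,m}; column 3 has {h,i,j,l,m,n}; that leaves k.
At row 4, column 6: row 4 has {h,i,j,k,l,m}; column 6 has {h,i,j,k,l,m}; that leaves n.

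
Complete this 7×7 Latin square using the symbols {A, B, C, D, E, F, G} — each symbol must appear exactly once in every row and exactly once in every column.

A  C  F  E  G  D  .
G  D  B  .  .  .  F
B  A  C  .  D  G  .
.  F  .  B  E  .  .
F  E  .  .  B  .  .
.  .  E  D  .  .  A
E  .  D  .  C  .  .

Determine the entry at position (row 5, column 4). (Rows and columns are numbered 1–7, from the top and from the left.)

G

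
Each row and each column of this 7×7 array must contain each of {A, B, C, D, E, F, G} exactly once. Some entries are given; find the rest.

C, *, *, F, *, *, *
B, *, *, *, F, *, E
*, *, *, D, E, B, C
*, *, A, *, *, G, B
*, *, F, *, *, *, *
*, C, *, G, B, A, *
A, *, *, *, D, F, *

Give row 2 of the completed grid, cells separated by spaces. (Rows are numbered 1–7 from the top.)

B G C A F D E

At row 3, column 3: row 3 has {B,C,D,E}; column 3 has {A,F}; that leaves G.
At row 4, column 5: row 4 has {A,B,G}; column 5 has {B,D,E,F}; that leaves C.
At row 7, column 7: row 7 has {A,D,F}; column 7 has {B,C,E}; that leaves G.
At row 3, column 1: row 3 has {B,C,D,E,G}; column 1 has {A,B,C}; that leaves F.
At row 3, column 2: row 3 has {B,C,D,E,F,G}; column 2 has {C}; that leaves A.
At row 4, column 4: row 4 has {A,B,C,G}; column 4 has {D,F,G}; that leaves E.
At row 4, column 1: row 4 has {A,B,C,E,G}; column 1 has {A,B,C,F}; that leaves D.
At row 4, column 2: row 4 has {A,B,C,D,E,G}; column 2 has {A,C}; that leaves F.
At row 6, column 1: row 6 has {A,B,C,G}; column 1 has {A,B,C,D,F}; that leaves E.
At row 6, column 3: row 6 has {A,B,C,E,G}; column 3 has {A,F,G}; that leaves D.
At row 6, column 7: row 6 has {A,B,C,D,E,G}; column 7 has {B,C,E,G}; that leaves F.
At row 2, column 3: row 2 has {B,E,F}; column 3 has {A,D,F,G}; that leaves C.
At row 2, column 4: row 2 has {B,C,E,F}; column 4 has {D,E,F,G}; that leaves A.
At row 2, column 6: row 2 has {A,B,C,E,F}; column 6 has {A,B,F,G}; that leaves D.
At row 5, column 1: row 5 has {F}; column 1 has {A,B,C,D,E,F}; that leaves G.
At row 5, column 5: row 5 has {F,G}; column 5 has {B,C,D,E,F}; that leaves A.
At row 5, column 7: row 5 has {A,F,G}; column 7 has {B,C,E,F,G}; that leaves D.
At row 1, column 5: row 1 has {C,F}; column 5 has {A,B,C,D,E,F}; that leaves G.
At row 1, column 6: row 1 has {C,F,G}; column 6 has {A,B,D,F,G}; that leaves E.
At row 1, column 7: row 1 has {C,E,F,G}; column 7 has {B,C,D,E,F,G}; that leaves A.
At row 2, column 2: row 2 has {A,B,C,D,E,F}; column 2 has {A,C,F}; that leaves G.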